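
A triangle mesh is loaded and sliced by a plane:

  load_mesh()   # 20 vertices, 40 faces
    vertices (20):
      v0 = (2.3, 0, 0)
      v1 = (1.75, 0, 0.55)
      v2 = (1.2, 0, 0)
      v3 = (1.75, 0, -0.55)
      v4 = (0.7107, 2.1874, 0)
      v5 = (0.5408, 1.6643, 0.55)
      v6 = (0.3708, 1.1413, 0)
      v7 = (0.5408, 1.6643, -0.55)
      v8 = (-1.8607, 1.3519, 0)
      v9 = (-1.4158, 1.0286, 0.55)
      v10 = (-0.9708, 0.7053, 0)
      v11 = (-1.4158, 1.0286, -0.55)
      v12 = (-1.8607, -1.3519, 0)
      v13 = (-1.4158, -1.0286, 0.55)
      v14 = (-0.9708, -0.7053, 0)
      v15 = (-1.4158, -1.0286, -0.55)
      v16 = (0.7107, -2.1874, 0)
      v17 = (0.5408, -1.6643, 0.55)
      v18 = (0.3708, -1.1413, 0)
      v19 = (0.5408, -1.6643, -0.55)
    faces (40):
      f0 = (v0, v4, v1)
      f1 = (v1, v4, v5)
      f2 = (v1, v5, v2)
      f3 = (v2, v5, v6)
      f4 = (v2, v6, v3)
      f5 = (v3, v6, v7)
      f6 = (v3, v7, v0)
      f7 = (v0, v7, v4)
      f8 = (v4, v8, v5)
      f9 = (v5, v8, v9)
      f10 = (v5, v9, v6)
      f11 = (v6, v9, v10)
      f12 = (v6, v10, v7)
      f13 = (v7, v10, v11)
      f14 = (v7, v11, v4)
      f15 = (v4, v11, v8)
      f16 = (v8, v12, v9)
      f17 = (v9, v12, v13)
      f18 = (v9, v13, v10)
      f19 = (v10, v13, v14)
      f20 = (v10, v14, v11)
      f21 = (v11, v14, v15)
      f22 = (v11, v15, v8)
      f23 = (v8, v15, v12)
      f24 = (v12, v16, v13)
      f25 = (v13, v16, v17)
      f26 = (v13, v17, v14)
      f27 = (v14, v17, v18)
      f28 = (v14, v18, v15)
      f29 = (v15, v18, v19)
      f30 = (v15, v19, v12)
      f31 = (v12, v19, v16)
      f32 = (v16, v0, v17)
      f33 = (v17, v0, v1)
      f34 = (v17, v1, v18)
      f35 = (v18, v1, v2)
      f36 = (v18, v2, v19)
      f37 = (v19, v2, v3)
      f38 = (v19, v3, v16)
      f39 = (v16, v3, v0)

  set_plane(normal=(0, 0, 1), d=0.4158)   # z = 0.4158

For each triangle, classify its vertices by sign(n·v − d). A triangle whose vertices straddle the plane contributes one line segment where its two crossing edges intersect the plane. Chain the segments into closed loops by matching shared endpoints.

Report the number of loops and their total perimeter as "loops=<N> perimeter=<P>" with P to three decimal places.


loops=2 perimeter=20.572

Straddling triangles (20 of 40):
  (v0,v4,v1) [--+] → (1.49641, 0.533726, 0.4158)–(1.8842, 0, 0.4158)  len=0.6597
  (v1,v4,v5) [+-+] → (1.49641, 0.533726, 0.4158)–(0.582256, 1.79194, 0.4158)  len=1.5552
  (v1,v5,v2) [++-] → (0.701645, 1.25821, 0.4158)–(1.6158, 0, 0.4158)  len=1.5552
  (v2,v5,v6) [-+-] → (0.701645, 1.25821, 0.4158)–(0.49932, 1.53669, 0.4158)  len=0.3442
  (v4,v8,v5) [--+] → (-0.045166, 1.58807, 0.4158)–(0.582256, 1.79194, 0.4158)  len=0.6597
  (v5,v8,v9) [+-+] → (-0.045166, 1.58807, 0.4158)–(-1.52436, 1.10749, 0.4158)  len=1.5553
  (v5,v9,v6) [++-] → (-0.97987, 1.0561, 0.4158)–(0.49932, 1.53669, 0.4158)  len=1.5553
  (v6,v9,v10) [-+-] → (-0.97987, 1.0561, 0.4158)–(-1.30722, 0.949715, 0.4158)  len=0.3442
  (v8,v12,v9) [--+] → (-1.52436, 0.447758, 0.4158)–(-1.52436, 1.10749, 0.4158)  len=0.6597
  (v9,v12,v13) [+-+] → (-1.52436, 0.447758, 0.4158)–(-1.52436, -1.10749, 0.4158)  len=1.5552
  (v9,v13,v10) [++-] → (-1.30722, -0.605528, 0.4158)–(-1.30722, 0.949715, 0.4158)  len=1.5552
  (v10,v13,v14) [-+-] → (-1.30722, -0.605528, 0.4158)–(-1.30722, -0.949715, 0.4158)  len=0.3442
  (v12,v16,v13) [--+] → (-0.896934, -1.31135, 0.4158)–(-1.52436, -1.10749, 0.4158)  len=0.6597
  (v13,v16,v17) [+-+] → (-0.896934, -1.31135, 0.4158)–(0.582256, -1.79194, 0.4158)  len=1.5553
  (v13,v17,v14) [++-] → (0.17197, -1.4303, 0.4158)–(-1.30722, -0.949715, 0.4158)  len=1.5553
  (v14,v17,v18) [-+-] → (0.17197, -1.4303, 0.4158)–(0.49932, -1.53669, 0.4158)  len=0.3442
  (v16,v0,v17) [--+] → (0.970045, -1.25821, 0.4158)–(0.582256, -1.79194, 0.4158)  len=0.6597
  (v17,v0,v1) [+-+] → (0.970045, -1.25821, 0.4158)–(1.8842, 0, 0.4158)  len=1.5552
  (v17,v1,v18) [++-] → (1.41348, -0.278477, 0.4158)–(0.49932, -1.53669, 0.4158)  len=1.5552
  (v18,v1,v2) [-+-] → (1.41348, -0.278477, 0.4158)–(1.6158, 0, 0.4158)  len=0.3442

Chained into 2 loop(s):
  loop 1: 10 segments, perimeter = 11.0749
  loop 2: 10 segments, perimeter = 9.4974
Total perimeter = 20.572


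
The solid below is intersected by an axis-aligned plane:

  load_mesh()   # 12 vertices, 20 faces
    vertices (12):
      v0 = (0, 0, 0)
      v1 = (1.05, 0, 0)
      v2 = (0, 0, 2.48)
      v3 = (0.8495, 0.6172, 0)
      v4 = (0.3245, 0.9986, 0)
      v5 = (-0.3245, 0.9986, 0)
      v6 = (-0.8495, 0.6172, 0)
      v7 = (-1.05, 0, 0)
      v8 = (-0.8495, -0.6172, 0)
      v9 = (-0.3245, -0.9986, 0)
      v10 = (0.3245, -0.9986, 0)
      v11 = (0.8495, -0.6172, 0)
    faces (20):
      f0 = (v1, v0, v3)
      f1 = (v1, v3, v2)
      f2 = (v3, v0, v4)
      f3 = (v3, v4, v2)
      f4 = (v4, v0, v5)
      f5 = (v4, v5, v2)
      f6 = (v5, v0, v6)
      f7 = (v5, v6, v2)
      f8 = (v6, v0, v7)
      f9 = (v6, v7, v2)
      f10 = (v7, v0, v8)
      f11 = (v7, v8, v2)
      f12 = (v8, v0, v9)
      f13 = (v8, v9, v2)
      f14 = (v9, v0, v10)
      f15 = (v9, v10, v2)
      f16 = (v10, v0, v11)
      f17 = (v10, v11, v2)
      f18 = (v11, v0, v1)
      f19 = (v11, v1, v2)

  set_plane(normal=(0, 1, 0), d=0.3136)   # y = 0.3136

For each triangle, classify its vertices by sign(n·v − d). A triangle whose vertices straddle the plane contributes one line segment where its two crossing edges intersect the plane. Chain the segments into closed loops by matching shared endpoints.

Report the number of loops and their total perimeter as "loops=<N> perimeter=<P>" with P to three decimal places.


Straddling triangles (10 of 20):
  (v1,v0,v3) [--+] → (0.431632, 0.3136, 0)–(0.948126, 0.3136, 0)  len=0.5165
  (v1,v3,v2) [-+-] → (0.948126, 0.3136, 0)–(0.431632, 0.3136, 1.21991)  len=1.3247
  (v3,v0,v4) [+-+] → (0.431632, 0.3136, 0)–(0.101906, 0.3136, 0)  len=0.3297
  (v3,v4,v2) [++-] → (0.101906, 0.3136, 1.70118)–(0.431632, 0.3136, 1.21991)  len=0.5834
  (v4,v0,v5) [+-+] → (0.101906, 0.3136, 0)–(-0.101906, 0.3136, 0)  len=0.2038
  (v4,v5,v2) [++-] → (-0.101906, 0.3136, 1.70118)–(0.101906, 0.3136, 1.70118)  len=0.2038
  (v5,v0,v6) [+-+] → (-0.101906, 0.3136, 0)–(-0.431632, 0.3136, 0)  len=0.3297
  (v5,v6,v2) [++-] → (-0.431632, 0.3136, 1.21991)–(-0.101906, 0.3136, 1.70118)  len=0.5834
  (v6,v0,v7) [+--] → (-0.431632, 0.3136, 0)–(-0.948126, 0.3136, 0)  len=0.5165
  (v6,v7,v2) [+--] → (-0.948126, 0.3136, 0)–(-0.431632, 0.3136, 1.21991)  len=1.3247

Chained into 1 loop(s):
  loop 1: 10 segments, perimeter = 5.9163
Total perimeter = 5.916

loops=1 perimeter=5.916


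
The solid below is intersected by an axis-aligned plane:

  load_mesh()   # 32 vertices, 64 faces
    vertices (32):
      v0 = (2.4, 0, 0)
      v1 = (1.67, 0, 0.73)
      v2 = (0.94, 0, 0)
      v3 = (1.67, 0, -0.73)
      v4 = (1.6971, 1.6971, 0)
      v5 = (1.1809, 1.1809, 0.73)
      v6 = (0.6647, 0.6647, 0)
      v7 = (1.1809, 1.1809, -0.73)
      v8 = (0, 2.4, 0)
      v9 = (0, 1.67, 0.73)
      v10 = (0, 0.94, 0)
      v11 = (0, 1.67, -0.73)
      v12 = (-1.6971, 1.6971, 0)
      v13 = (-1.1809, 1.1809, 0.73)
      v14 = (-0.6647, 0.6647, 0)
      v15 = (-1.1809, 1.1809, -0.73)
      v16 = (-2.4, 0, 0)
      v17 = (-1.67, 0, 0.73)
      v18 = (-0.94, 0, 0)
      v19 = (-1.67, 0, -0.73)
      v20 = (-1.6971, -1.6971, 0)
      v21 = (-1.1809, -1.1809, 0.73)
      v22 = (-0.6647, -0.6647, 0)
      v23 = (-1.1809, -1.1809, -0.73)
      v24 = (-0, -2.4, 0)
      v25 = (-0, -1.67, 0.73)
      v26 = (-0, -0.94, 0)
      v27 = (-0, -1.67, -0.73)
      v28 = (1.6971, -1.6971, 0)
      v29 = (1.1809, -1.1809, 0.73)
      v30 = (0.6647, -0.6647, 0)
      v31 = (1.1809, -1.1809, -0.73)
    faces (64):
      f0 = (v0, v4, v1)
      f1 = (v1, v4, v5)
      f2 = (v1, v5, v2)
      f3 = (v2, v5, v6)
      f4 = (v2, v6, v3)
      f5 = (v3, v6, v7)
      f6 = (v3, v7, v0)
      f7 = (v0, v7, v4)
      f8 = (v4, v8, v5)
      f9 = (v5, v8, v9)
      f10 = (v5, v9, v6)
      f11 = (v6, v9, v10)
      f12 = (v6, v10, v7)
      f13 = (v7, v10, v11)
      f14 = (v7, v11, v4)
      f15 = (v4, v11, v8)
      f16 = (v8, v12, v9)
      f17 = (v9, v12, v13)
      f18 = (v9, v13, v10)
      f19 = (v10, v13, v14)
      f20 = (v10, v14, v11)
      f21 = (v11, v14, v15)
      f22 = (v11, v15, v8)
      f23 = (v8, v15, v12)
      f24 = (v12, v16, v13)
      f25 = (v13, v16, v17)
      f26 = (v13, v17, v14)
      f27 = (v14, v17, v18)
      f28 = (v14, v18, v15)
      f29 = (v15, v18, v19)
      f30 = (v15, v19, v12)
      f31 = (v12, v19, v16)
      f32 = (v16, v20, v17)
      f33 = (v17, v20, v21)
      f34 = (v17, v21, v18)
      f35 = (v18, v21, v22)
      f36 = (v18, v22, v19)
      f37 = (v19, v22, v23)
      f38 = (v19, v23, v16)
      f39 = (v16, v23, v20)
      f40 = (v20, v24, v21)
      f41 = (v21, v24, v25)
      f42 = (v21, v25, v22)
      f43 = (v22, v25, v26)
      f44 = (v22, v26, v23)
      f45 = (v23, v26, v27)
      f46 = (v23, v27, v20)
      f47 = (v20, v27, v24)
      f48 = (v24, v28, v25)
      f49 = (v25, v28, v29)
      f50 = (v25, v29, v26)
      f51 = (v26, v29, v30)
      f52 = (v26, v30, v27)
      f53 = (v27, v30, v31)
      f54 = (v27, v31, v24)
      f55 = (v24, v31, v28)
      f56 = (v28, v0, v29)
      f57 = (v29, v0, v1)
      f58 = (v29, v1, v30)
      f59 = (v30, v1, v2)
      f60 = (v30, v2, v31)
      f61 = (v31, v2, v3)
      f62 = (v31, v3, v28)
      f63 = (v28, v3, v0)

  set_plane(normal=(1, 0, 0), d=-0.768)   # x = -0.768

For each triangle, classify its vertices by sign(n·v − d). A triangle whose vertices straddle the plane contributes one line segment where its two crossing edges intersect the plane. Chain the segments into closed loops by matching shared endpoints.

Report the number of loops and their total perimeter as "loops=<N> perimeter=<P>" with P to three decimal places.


Straddling triangles (20 of 64):
  (v8,v12,v9) [+-+] → (-0.768, 2.08191, 0)–(-0.768, 1.68226, 0.399648)  len=0.5652
  (v9,v12,v13) [+--] → (-0.768, 1.68226, 0.399648)–(-0.768, 1.35191, 0.73)  len=0.4672
  (v9,v13,v10) [+-+] → (-0.768, 1.35191, 0.73)–(-0.768, 1.09667, 0.474757)  len=0.3610
  (v10,v13,v14) [+-+] → (-0.768, 1.09667, 0.474757)–(-0.768, 0.768, 0.146085)  len=0.4648
  (v11,v14,v15) [++-] → (-0.768, 0.768, -0.146085)–(-0.768, 1.35191, -0.73)  len=0.8258
  (v11,v15,v8) [+-+] → (-0.768, 1.35191, -0.73)–(-0.768, 1.60716, -0.474757)  len=0.3610
  (v8,v15,v12) [+--] → (-0.768, 1.60716, -0.474757)–(-0.768, 2.08191, 0)  len=0.6714
  (v13,v17,v14) [--+] → (-0.768, 0.596398, 0.0750114)–(-0.768, 0.768, 0.146085)  len=0.1857
  (v14,v17,v18) [+--] → (-0.768, 0.596398, 0.0750114)–(-0.768, 0.415287, 0)  len=0.1960
  (v14,v18,v15) [+--] → (-0.768, 0.415287, 0)–(-0.768, 0.768, -0.146085)  len=0.3818
  (v18,v21,v22) [--+] → (-0.768, -0.768, 0.146085)–(-0.768, -0.415287, 0)  len=0.3818
  (v18,v22,v19) [-+-] → (-0.768, -0.415287, 0)–(-0.768, -0.596398, -0.0750114)  len=0.1960
  (v19,v22,v23) [-+-] → (-0.768, -0.596398, -0.0750114)–(-0.768, -0.768, -0.146085)  len=0.1857
  (v20,v24,v21) [-+-] → (-0.768, -2.08191, 0)–(-0.768, -1.60716, 0.474757)  len=0.6714
  (v21,v24,v25) [-++] → (-0.768, -1.60716, 0.474757)–(-0.768, -1.35191, 0.73)  len=0.3610
  (v21,v25,v22) [-++] → (-0.768, -1.35191, 0.73)–(-0.768, -0.768, 0.146085)  len=0.8258
  (v22,v26,v23) [++-] → (-0.768, -1.09667, -0.474757)–(-0.768, -0.768, -0.146085)  len=0.4648
  (v23,v26,v27) [-++] → (-0.768, -1.09667, -0.474757)–(-0.768, -1.35191, -0.73)  len=0.3610
  (v23,v27,v20) [-+-] → (-0.768, -1.35191, -0.73)–(-0.768, -1.68226, -0.399648)  len=0.4672
  (v20,v27,v24) [-++] → (-0.768, -1.68226, -0.399648)–(-0.768, -2.08191, 0)  len=0.5652

Chained into 2 loop(s):
  loop 1: 10 segments, perimeter = 4.4798
  loop 2: 10 segments, perimeter = 4.4798
Total perimeter = 8.960

loops=2 perimeter=8.960


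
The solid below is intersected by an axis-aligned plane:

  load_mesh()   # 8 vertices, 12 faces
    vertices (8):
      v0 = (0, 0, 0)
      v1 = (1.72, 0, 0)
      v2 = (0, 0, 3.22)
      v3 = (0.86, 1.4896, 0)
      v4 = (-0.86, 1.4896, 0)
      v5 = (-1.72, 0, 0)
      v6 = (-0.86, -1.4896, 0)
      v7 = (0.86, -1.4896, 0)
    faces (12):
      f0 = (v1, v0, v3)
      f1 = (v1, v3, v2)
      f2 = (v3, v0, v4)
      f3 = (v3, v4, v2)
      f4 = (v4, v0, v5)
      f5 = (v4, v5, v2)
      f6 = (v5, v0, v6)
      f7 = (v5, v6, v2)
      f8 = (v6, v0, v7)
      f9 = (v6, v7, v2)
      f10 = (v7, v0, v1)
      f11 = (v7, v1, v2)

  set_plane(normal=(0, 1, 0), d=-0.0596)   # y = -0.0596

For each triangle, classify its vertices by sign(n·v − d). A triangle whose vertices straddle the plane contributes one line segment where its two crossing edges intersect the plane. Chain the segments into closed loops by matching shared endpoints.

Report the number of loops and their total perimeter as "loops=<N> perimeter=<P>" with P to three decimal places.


loops=1 perimeter=10.449

Straddling triangles (6 of 12):
  (v5,v0,v6) [++-] → (-0.0344092, -0.0596, 0)–(-1.68559, -0.0596, 0)  len=1.6512
  (v5,v6,v2) [+-+] → (-1.68559, -0.0596, 0)–(-0.0344092, -0.0596, 3.09117)  len=3.5045
  (v6,v0,v7) [-+-] → (-0.0344092, -0.0596, 0)–(0.0344092, -0.0596, 0)  len=0.0688
  (v6,v7,v2) [--+] → (0.0344092, -0.0596, 3.09117)–(-0.0344092, -0.0596, 3.09117)  len=0.0688
  (v7,v0,v1) [-++] → (0.0344092, -0.0596, 0)–(1.68559, -0.0596, 0)  len=1.6512
  (v7,v1,v2) [-++] → (1.68559, -0.0596, 0)–(0.0344092, -0.0596, 3.09117)  len=3.5045

Chained into 1 loop(s):
  loop 1: 6 segments, perimeter = 10.4491
Total perimeter = 10.449


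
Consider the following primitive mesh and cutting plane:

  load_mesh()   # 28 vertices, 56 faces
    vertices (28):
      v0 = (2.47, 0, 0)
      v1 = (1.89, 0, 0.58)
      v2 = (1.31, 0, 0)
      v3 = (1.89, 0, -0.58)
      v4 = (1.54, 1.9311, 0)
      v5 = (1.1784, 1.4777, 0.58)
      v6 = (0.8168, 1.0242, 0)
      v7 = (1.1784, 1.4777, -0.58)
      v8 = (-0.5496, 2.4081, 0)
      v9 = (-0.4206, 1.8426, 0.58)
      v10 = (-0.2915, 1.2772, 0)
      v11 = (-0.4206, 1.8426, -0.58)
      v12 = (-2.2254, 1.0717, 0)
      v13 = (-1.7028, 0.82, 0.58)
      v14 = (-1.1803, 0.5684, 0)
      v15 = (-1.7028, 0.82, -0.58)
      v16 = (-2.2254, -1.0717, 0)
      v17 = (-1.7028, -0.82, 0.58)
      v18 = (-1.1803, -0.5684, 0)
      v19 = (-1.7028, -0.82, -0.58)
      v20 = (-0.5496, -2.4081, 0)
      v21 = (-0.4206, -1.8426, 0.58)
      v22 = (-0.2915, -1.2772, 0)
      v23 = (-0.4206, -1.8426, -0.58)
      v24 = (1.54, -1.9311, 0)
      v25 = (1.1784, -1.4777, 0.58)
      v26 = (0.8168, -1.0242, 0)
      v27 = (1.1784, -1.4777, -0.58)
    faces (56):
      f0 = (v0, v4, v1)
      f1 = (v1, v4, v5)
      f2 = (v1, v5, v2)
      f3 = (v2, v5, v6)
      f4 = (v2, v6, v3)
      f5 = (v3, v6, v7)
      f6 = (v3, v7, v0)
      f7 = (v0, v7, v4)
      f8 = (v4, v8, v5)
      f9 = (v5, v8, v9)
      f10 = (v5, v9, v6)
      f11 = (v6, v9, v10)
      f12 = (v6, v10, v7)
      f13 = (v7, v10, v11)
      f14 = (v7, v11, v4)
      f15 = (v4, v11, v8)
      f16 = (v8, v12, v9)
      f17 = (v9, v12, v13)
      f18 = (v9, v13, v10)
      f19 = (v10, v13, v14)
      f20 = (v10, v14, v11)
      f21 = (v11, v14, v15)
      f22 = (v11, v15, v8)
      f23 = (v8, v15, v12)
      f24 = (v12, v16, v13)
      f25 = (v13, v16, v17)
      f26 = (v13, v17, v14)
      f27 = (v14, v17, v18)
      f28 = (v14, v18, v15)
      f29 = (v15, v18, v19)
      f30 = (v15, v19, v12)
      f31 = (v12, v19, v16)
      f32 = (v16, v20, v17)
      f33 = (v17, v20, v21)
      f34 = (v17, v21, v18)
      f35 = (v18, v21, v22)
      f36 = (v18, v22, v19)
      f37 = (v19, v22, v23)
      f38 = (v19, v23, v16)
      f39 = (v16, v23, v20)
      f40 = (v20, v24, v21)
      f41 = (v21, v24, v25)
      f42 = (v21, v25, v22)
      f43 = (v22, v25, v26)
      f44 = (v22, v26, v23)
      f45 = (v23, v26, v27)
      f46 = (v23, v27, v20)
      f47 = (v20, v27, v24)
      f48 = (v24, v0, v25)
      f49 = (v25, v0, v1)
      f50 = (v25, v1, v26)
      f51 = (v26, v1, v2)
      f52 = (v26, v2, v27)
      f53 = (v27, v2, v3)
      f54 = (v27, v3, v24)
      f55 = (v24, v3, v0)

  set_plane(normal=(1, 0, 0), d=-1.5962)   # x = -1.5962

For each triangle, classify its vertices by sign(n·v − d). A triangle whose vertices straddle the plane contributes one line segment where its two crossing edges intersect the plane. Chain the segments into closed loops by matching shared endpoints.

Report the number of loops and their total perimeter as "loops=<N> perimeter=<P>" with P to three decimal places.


loops=1 perimeter=7.337

Straddling triangles (18 of 56):
  (v8,v12,v9) [+-+] → (-1.5962, 1.57347, 0)–(-1.5962, 1.34046, 0.202203)  len=0.3085
  (v9,v12,v13) [+--] → (-1.5962, 1.34046, 0.202203)–(-1.5962, 0.905017, 0.58)  len=0.5765
  (v9,v13,v10) [+-+] → (-1.5962, 0.905017, 0.58)–(-1.5962, 0.854534, 0.536191)  len=0.0668
  (v10,v13,v14) [+-+] → (-1.5962, 0.854534, 0.536191)–(-1.5962, 0.768669, 0.461669)  len=0.1137
  (v11,v14,v15) [++-] → (-1.5962, 0.768669, -0.461669)–(-1.5962, 0.905017, -0.58)  len=0.1805
  (v11,v15,v8) [+-+] → (-1.5962, 0.905017, -0.58)–(-1.5962, 0.966801, -0.526386)  len=0.0818
  (v8,v15,v12) [+--] → (-1.5962, 0.966801, -0.526386)–(-1.5962, 1.57347, 0)  len=0.8032
  (v13,v17,v14) [--+] → (-1.5962, -0.53674, 0.461669)–(-1.5962, 0.768669, 0.461669)  len=1.3054
  (v14,v17,v18) [+-+] → (-1.5962, -0.53674, 0.461669)–(-1.5962, -0.768669, 0.461669)  len=0.2319
  (v14,v18,v15) [++-] → (-1.5962, 0.53674, -0.461669)–(-1.5962, 0.768669, -0.461669)  len=0.2319
  (v15,v18,v19) [-+-] → (-1.5962, 0.53674, -0.461669)–(-1.5962, -0.768669, -0.461669)  len=1.3054
  (v16,v20,v17) [-+-] → (-1.5962, -1.57347, 0)–(-1.5962, -0.966801, 0.526386)  len=0.8032
  (v17,v20,v21) [-++] → (-1.5962, -0.966801, 0.526386)–(-1.5962, -0.905017, 0.58)  len=0.0818
  (v17,v21,v18) [-++] → (-1.5962, -0.905017, 0.58)–(-1.5962, -0.768669, 0.461669)  len=0.1805
  (v18,v22,v19) [++-] → (-1.5962, -0.854534, -0.536191)–(-1.5962, -0.768669, -0.461669)  len=0.1137
  (v19,v22,v23) [-++] → (-1.5962, -0.854534, -0.536191)–(-1.5962, -0.905017, -0.58)  len=0.0668
  (v19,v23,v16) [-+-] → (-1.5962, -0.905017, -0.58)–(-1.5962, -1.34046, -0.202203)  len=0.5765
  (v16,v23,v20) [-++] → (-1.5962, -1.34046, -0.202203)–(-1.5962, -1.57347, 0)  len=0.3085

Chained into 1 loop(s):
  loop 1: 18 segments, perimeter = 7.3368
Total perimeter = 7.337


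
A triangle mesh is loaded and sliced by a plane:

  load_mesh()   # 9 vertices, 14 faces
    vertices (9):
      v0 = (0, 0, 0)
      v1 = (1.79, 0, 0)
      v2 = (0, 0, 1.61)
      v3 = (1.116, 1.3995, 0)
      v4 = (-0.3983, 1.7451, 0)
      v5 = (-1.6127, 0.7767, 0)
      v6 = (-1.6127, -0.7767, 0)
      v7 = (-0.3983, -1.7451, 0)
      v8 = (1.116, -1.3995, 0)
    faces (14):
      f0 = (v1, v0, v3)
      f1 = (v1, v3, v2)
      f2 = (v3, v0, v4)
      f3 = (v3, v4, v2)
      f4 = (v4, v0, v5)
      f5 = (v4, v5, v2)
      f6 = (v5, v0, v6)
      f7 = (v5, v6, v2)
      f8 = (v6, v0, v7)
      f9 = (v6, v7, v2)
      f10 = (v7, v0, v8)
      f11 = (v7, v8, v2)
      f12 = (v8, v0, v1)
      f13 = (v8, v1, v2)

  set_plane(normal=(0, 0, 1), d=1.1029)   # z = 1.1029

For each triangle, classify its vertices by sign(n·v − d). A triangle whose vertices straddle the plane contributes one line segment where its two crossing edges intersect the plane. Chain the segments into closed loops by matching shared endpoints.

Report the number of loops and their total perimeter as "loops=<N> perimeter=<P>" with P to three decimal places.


loops=1 perimeter=3.425

Straddling triangles (7 of 14):
  (v1,v3,v2) [--+] → (0.351505, 0.440799, 1.1029)–(0.563794, 0, 1.1029)  len=0.4893
  (v3,v4,v2) [--+] → (-0.125452, 0.549652, 1.1029)–(0.351505, 0.440799, 1.1029)  len=0.4892
  (v4,v5,v2) [--+] → (-0.50795, 0.244636, 1.1029)–(-0.125452, 0.549652, 1.1029)  len=0.4892
  (v5,v6,v2) [--+] → (-0.50795, -0.244636, 1.1029)–(-0.50795, 0.244636, 1.1029)  len=0.4893
  (v6,v7,v2) [--+] → (-0.125452, -0.549652, 1.1029)–(-0.50795, -0.244636, 1.1029)  len=0.4892
  (v7,v8,v2) [--+] → (0.351505, -0.440799, 1.1029)–(-0.125452, -0.549652, 1.1029)  len=0.4892
  (v8,v1,v2) [--+] → (0.563794, 0, 1.1029)–(0.351505, -0.440799, 1.1029)  len=0.4893

Chained into 1 loop(s):
  loop 1: 7 segments, perimeter = 3.4247
Total perimeter = 3.425


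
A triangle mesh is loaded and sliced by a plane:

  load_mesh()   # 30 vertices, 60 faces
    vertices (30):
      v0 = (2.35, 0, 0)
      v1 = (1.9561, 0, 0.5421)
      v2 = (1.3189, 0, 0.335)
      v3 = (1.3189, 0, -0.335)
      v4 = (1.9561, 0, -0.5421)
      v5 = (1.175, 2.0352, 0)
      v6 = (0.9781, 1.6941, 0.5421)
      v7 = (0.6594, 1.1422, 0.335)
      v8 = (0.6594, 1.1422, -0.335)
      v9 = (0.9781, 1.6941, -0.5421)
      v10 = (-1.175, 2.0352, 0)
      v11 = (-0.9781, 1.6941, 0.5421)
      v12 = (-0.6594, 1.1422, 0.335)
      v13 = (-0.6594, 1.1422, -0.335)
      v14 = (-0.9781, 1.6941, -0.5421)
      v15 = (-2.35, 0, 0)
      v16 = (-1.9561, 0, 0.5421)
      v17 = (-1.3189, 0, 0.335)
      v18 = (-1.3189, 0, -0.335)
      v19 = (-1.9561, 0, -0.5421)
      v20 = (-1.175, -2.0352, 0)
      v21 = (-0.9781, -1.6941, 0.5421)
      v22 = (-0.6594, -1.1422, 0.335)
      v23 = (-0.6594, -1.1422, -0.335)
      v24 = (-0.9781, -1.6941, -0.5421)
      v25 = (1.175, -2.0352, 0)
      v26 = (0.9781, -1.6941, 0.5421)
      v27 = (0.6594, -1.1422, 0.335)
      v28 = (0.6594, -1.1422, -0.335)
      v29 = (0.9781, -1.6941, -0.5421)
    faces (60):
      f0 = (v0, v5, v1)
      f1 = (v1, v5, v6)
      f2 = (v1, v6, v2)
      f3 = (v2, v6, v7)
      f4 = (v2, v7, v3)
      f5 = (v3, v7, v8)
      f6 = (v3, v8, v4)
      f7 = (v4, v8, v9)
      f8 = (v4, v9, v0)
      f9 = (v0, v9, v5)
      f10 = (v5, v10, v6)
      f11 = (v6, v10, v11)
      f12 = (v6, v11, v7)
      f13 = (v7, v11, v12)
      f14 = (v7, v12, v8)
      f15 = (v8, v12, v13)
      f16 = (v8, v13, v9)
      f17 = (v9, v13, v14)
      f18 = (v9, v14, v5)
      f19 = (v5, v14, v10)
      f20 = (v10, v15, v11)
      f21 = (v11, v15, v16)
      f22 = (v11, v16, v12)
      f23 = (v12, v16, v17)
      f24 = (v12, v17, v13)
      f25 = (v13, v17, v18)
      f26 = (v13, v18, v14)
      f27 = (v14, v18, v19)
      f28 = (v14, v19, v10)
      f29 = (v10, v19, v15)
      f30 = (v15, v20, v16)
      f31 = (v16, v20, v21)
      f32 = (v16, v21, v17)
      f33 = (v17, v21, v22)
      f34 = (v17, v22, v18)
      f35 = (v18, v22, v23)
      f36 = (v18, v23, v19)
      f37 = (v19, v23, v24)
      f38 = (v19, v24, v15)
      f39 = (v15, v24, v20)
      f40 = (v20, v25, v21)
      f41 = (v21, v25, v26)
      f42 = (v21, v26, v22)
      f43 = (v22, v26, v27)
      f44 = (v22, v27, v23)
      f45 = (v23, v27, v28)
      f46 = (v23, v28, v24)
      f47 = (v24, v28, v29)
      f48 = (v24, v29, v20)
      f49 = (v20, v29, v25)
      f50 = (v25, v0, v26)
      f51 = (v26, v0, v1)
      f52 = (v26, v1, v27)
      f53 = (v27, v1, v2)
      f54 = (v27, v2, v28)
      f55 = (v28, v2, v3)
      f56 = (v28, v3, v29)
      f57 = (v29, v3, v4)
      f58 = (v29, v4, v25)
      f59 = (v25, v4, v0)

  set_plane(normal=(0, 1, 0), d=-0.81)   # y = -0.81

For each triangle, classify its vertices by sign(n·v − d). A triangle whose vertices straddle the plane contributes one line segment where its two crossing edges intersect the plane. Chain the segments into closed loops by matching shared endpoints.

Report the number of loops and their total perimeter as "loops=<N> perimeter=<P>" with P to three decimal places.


loops=2 perimeter=6.701

Straddling triangles (20 of 60):
  (v15,v20,v16) [+-+] → (-1.88236, -0.81, 0)–(-1.64523, -0.81, 0.326347)  len=0.4034
  (v16,v20,v21) [+--] → (-1.64523, -0.81, 0.326347)–(-1.48849, -0.81, 0.5421)  len=0.2667
  (v16,v21,v17) [+-+] → (-1.48849, -0.81, 0.5421)–(-1.15595, -0.81, 0.434021)  len=0.3497
  (v17,v21,v22) [+--] → (-1.15595, -0.81, 0.434021)–(-0.85121, -0.81, 0.335)  len=0.3204
  (v17,v22,v18) [+-+] → (-0.85121, -0.81, 0.335)–(-0.85121, -0.81, 0.140136)  len=0.1949
  (v18,v22,v23) [+--] → (-0.85121, -0.81, 0.140136)–(-0.85121, -0.81, -0.335)  len=0.4751
  (v18,v23,v19) [+-+] → (-0.85121, -0.81, -0.335)–(-1.03654, -0.81, -0.395233)  len=0.1949
  (v19,v23,v24) [+--] → (-1.03654, -0.81, -0.395233)–(-1.48849, -0.81, -0.5421)  len=0.4752
  (v19,v24,v15) [+-+] → (-1.48849, -0.81, -0.5421)–(-1.69405, -0.81, -0.259194)  len=0.3497
  (v15,v24,v20) [+--] → (-1.69405, -0.81, -0.259194)–(-1.88236, -0.81, 0)  len=0.3204
  (v25,v0,v26) [-+-] → (1.88236, -0.81, 0)–(1.69405, -0.81, 0.259194)  len=0.3204
  (v26,v0,v1) [-++] → (1.69405, -0.81, 0.259194)–(1.48849, -0.81, 0.5421)  len=0.3497
  (v26,v1,v27) [-+-] → (1.48849, -0.81, 0.5421)–(1.03654, -0.81, 0.395233)  len=0.4752
  (v27,v1,v2) [-++] → (1.03654, -0.81, 0.395233)–(0.85121, -0.81, 0.335)  len=0.1949
  (v27,v2,v28) [-+-] → (0.85121, -0.81, 0.335)–(0.85121, -0.81, -0.140136)  len=0.4751
  (v28,v2,v3) [-++] → (0.85121, -0.81, -0.140136)–(0.85121, -0.81, -0.335)  len=0.1949
  (v28,v3,v29) [-+-] → (0.85121, -0.81, -0.335)–(1.15595, -0.81, -0.434021)  len=0.3204
  (v29,v3,v4) [-++] → (1.15595, -0.81, -0.434021)–(1.48849, -0.81, -0.5421)  len=0.3497
  (v29,v4,v25) [-+-] → (1.48849, -0.81, -0.5421)–(1.64523, -0.81, -0.326347)  len=0.2667
  (v25,v4,v0) [-++] → (1.64523, -0.81, -0.326347)–(1.88236, -0.81, 0)  len=0.4034

Chained into 2 loop(s):
  loop 1: 10 segments, perimeter = 3.3503
  loop 2: 10 segments, perimeter = 3.3503
Total perimeter = 6.701


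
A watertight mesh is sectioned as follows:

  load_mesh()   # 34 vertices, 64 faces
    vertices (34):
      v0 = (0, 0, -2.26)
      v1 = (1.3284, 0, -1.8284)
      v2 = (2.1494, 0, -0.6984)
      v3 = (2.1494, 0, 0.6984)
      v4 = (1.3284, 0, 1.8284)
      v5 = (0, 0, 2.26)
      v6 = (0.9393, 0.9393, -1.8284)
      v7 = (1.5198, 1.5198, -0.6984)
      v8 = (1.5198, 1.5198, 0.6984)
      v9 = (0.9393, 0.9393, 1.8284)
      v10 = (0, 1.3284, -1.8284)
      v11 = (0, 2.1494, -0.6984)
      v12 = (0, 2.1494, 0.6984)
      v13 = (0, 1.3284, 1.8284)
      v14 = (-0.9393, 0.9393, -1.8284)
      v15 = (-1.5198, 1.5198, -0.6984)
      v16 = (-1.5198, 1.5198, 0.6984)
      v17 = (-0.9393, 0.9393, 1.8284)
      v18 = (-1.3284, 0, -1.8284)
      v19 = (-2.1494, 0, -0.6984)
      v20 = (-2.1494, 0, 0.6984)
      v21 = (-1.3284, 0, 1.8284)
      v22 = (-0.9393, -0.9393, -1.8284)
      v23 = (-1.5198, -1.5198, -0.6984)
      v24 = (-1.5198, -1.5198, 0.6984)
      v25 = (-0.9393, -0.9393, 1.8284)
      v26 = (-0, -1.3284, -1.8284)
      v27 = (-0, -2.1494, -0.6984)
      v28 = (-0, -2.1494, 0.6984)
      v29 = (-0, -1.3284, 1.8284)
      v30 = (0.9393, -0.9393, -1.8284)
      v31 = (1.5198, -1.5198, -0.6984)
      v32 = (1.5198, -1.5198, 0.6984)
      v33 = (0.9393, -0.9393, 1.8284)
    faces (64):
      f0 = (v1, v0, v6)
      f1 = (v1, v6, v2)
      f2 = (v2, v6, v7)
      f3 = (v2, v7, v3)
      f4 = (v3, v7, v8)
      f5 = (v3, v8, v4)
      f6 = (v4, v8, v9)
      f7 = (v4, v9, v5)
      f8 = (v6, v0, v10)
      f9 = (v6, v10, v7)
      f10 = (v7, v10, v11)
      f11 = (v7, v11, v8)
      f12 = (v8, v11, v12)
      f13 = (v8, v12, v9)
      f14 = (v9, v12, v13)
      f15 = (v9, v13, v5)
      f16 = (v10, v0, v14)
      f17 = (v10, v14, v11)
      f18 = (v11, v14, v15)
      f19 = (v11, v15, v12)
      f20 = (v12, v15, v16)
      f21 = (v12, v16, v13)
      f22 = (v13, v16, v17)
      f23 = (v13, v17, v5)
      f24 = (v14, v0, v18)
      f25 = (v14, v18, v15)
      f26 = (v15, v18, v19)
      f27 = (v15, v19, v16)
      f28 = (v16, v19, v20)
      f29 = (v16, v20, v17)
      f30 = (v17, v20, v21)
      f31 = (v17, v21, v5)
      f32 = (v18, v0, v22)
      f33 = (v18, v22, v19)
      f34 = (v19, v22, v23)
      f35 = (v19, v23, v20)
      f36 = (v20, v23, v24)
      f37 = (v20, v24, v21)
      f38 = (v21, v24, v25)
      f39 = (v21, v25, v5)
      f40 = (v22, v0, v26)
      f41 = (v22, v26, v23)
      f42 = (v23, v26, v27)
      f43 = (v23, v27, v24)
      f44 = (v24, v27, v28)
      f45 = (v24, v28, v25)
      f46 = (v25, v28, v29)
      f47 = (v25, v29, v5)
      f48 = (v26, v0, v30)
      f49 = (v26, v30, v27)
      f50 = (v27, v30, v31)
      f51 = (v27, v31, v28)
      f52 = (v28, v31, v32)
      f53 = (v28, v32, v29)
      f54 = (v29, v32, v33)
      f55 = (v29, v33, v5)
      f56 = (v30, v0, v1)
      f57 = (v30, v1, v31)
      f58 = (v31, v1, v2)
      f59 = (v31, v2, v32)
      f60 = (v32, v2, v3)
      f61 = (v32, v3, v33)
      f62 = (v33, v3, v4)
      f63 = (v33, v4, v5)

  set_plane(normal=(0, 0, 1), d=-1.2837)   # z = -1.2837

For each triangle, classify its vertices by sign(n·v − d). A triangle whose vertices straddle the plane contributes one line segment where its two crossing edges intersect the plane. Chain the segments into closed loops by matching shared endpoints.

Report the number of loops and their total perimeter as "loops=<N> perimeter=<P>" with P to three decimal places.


loops=1 perimeter=10.557

Straddling triangles (16 of 64):
  (v1,v6,v2) [--+] → (1.52261, 0.486524, -1.2837)–(1.72415, 0, -1.2837)  len=0.5266
  (v2,v6,v7) [+-+] → (1.52261, 0.486524, -1.2837)–(1.21912, 1.21912, -1.2837)  len=0.7930
  (v6,v10,v7) [--+] → (0.732597, 1.42066, -1.2837)–(1.21912, 1.21912, -1.2837)  len=0.5266
  (v7,v10,v11) [+-+] → (0.732597, 1.42066, -1.2837)–(0, 1.72415, -1.2837)  len=0.7930
  (v10,v14,v11) [--+] → (-0.486524, 1.52261, -1.2837)–(0, 1.72415, -1.2837)  len=0.5266
  (v11,v14,v15) [+-+] → (-0.486524, 1.52261, -1.2837)–(-1.21912, 1.21912, -1.2837)  len=0.7930
  (v14,v18,v15) [--+] → (-1.42066, 0.732597, -1.2837)–(-1.21912, 1.21912, -1.2837)  len=0.5266
  (v15,v18,v19) [+-+] → (-1.42066, 0.732597, -1.2837)–(-1.72415, 0, -1.2837)  len=0.7930
  (v18,v22,v19) [--+] → (-1.52261, -0.486524, -1.2837)–(-1.72415, 0, -1.2837)  len=0.5266
  (v19,v22,v23) [+-+] → (-1.52261, -0.486524, -1.2837)–(-1.21912, -1.21912, -1.2837)  len=0.7930
  (v22,v26,v23) [--+] → (-0.732597, -1.42066, -1.2837)–(-1.21912, -1.21912, -1.2837)  len=0.5266
  (v23,v26,v27) [+-+] → (-0.732597, -1.42066, -1.2837)–(0, -1.72415, -1.2837)  len=0.7930
  (v26,v30,v27) [--+] → (0.486524, -1.52261, -1.2837)–(0, -1.72415, -1.2837)  len=0.5266
  (v27,v30,v31) [+-+] → (0.486524, -1.52261, -1.2837)–(1.21912, -1.21912, -1.2837)  len=0.7930
  (v30,v1,v31) [--+] → (1.42066, -0.732597, -1.2837)–(1.21912, -1.21912, -1.2837)  len=0.5266
  (v31,v1,v2) [+-+] → (1.42066, -0.732597, -1.2837)–(1.72415, 0, -1.2837)  len=0.7930

Chained into 1 loop(s):
  loop 1: 16 segments, perimeter = 10.5567
Total perimeter = 10.557


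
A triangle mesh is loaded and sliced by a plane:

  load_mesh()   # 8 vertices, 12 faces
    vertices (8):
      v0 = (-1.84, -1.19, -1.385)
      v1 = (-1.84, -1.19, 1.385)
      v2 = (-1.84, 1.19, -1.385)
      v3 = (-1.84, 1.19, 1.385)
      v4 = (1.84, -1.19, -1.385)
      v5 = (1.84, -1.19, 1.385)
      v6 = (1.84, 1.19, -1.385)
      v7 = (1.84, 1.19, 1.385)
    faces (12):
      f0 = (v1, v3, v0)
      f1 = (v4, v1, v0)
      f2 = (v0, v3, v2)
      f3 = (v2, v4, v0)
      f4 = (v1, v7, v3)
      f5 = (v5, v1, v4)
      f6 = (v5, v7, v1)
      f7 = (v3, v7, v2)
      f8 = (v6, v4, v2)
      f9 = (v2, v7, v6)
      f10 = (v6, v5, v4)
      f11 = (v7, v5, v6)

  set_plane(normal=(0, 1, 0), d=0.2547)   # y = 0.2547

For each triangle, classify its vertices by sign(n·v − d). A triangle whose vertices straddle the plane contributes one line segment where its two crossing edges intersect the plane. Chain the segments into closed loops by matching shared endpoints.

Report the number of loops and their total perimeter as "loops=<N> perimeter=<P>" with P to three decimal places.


Straddling triangles (8 of 12):
  (v1,v3,v0) [-+-] → (-1.84, 0.2547, 1.385)–(-1.84, 0.2547, 0.296437)  len=1.0886
  (v0,v3,v2) [-++] → (-1.84, 0.2547, 0.296437)–(-1.84, 0.2547, -1.385)  len=1.6814
  (v2,v4,v0) [+--] → (-0.393822, 0.2547, -1.385)–(-1.84, 0.2547, -1.385)  len=1.4462
  (v1,v7,v3) [-++] → (0.393822, 0.2547, 1.385)–(-1.84, 0.2547, 1.385)  len=2.2338
  (v5,v7,v1) [-+-] → (1.84, 0.2547, 1.385)–(0.393822, 0.2547, 1.385)  len=1.4462
  (v6,v4,v2) [+-+] → (1.84, 0.2547, -1.385)–(-0.393822, 0.2547, -1.385)  len=2.2338
  (v6,v5,v4) [+--] → (1.84, 0.2547, -0.296437)–(1.84, 0.2547, -1.385)  len=1.0886
  (v7,v5,v6) [+-+] → (1.84, 0.2547, 1.385)–(1.84, 0.2547, -0.296437)  len=1.6814

Chained into 1 loop(s):
  loop 1: 8 segments, perimeter = 12.9000
Total perimeter = 12.900

loops=1 perimeter=12.900


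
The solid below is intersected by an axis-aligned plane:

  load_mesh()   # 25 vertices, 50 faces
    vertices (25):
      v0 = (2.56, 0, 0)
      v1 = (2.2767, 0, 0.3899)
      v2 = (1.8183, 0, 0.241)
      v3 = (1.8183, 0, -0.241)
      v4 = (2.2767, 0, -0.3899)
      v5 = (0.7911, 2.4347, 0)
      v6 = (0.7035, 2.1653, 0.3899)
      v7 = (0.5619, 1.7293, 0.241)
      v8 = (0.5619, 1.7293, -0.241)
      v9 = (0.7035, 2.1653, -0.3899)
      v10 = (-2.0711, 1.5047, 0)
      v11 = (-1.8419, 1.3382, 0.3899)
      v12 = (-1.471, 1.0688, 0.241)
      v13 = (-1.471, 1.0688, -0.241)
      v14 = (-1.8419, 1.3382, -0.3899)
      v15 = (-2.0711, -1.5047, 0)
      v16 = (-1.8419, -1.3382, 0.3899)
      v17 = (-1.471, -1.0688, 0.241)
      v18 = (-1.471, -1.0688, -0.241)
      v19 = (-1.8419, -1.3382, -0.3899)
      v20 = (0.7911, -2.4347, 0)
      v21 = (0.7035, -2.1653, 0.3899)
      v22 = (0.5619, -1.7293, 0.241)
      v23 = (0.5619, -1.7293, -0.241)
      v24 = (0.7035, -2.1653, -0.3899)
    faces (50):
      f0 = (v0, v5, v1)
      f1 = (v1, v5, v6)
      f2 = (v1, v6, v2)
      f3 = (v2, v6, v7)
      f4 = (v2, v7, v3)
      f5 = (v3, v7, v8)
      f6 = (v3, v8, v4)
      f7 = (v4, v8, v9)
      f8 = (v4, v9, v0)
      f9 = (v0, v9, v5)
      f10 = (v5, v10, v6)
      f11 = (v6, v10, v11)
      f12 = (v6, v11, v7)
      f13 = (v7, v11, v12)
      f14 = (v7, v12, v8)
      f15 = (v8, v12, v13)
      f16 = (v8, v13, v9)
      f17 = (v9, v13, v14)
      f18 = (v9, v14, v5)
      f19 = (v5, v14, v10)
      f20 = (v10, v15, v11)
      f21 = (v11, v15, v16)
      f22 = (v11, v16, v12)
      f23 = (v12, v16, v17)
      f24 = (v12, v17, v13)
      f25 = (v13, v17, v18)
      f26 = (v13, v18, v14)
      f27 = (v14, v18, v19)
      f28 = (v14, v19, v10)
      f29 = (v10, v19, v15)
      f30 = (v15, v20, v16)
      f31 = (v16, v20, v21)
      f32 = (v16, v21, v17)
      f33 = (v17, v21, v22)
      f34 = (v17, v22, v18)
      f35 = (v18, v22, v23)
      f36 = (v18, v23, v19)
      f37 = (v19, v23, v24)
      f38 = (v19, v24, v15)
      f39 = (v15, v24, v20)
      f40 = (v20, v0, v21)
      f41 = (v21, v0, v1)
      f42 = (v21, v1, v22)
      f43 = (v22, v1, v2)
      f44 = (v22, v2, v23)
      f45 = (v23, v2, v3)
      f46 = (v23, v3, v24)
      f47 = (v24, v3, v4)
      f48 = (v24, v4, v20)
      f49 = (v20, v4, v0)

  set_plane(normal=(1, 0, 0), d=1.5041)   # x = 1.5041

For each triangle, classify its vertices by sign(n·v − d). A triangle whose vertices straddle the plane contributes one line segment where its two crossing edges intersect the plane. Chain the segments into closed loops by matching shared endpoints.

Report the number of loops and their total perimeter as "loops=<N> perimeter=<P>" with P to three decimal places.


Straddling triangles (20 of 50):
  (v0,v5,v1) [+-+] → (1.5041, 1.45333, 0)–(1.5041, 1.26619, 0.187129)  len=0.2647
  (v1,v5,v6) [+--] → (1.5041, 1.26619, 0.187129)–(1.5041, 1.06338, 0.3899)  len=0.2868
  (v1,v6,v2) [+-+] → (1.5041, 1.06338, 0.3899)–(1.5041, 0.610277, 0.282967)  len=0.4656
  (v2,v6,v7) [+--] → (1.5041, 0.610277, 0.282967)–(1.5041, 0.432463, 0.241)  len=0.1827
  (v2,v7,v3) [+-+] → (1.5041, 0.432463, 0.241)–(1.5041, 0.432463, -0.120462)  len=0.3615
  (v3,v7,v8) [+--] → (1.5041, 0.432463, -0.120462)–(1.5041, 0.432463, -0.241)  len=0.1205
  (v3,v8,v4) [+-+] → (1.5041, 0.432463, -0.241)–(1.5041, 0.779133, -0.322813)  len=0.3562
  (v4,v8,v9) [+--] → (1.5041, 0.779133, -0.322813)–(1.5041, 1.06338, -0.3899)  len=0.2921
  (v4,v9,v0) [+-+] → (1.5041, 1.06338, -0.3899)–(1.5041, 1.23153, -0.221759)  len=0.2378
  (v0,v9,v5) [+--] → (1.5041, 1.23153, -0.221759)–(1.5041, 1.45333, 0)  len=0.3136
  (v20,v0,v21) [-+-] → (1.5041, -1.45333, 0)–(1.5041, -1.23153, 0.221759)  len=0.3136
  (v21,v0,v1) [-++] → (1.5041, -1.23153, 0.221759)–(1.5041, -1.06338, 0.3899)  len=0.2378
  (v21,v1,v22) [-+-] → (1.5041, -1.06338, 0.3899)–(1.5041, -0.779133, 0.322813)  len=0.2921
  (v22,v1,v2) [-++] → (1.5041, -0.779133, 0.322813)–(1.5041, -0.432463, 0.241)  len=0.3562
  (v22,v2,v23) [-+-] → (1.5041, -0.432463, 0.241)–(1.5041, -0.432463, 0.120462)  len=0.1205
  (v23,v2,v3) [-++] → (1.5041, -0.432463, 0.120462)–(1.5041, -0.432463, -0.241)  len=0.3615
  (v23,v3,v24) [-+-] → (1.5041, -0.432463, -0.241)–(1.5041, -0.610277, -0.282967)  len=0.1827
  (v24,v3,v4) [-++] → (1.5041, -0.610277, -0.282967)–(1.5041, -1.06338, -0.3899)  len=0.4656
  (v24,v4,v20) [-+-] → (1.5041, -1.06338, -0.3899)–(1.5041, -1.26619, -0.187129)  len=0.2868
  (v20,v4,v0) [-++] → (1.5041, -1.26619, -0.187129)–(1.5041, -1.45333, 0)  len=0.2647

Chained into 2 loop(s):
  loop 1: 10 segments, perimeter = 2.8814
  loop 2: 10 segments, perimeter = 2.8814
Total perimeter = 5.763

loops=2 perimeter=5.763


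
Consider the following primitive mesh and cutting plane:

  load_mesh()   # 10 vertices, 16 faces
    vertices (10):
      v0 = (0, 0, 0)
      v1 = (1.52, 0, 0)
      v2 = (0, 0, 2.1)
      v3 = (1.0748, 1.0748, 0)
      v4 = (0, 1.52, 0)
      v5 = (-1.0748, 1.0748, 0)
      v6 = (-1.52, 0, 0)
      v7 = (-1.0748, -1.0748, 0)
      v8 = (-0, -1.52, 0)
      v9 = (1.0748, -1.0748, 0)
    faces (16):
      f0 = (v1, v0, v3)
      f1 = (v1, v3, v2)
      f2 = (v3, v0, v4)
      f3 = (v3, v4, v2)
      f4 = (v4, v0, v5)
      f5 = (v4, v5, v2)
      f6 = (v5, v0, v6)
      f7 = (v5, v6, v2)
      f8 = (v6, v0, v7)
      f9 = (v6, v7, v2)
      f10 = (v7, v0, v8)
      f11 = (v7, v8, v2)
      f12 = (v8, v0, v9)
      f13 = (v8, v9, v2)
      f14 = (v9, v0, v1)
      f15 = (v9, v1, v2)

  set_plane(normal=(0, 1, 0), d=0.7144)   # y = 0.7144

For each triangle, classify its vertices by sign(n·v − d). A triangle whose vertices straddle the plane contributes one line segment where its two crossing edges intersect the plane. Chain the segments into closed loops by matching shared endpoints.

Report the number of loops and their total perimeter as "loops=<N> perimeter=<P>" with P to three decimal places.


loops=1 perimeter=5.833

Straddling triangles (8 of 16):
  (v1,v0,v3) [--+] → (0.7144, 0.7144, 0)–(1.22408, 0.7144, 0)  len=0.5097
  (v1,v3,v2) [-+-] → (1.22408, 0.7144, 0)–(0.7144, 0.7144, 0.704168)  len=0.8693
  (v3,v0,v4) [+-+] → (0.7144, 0.7144, 0)–(0, 0.7144, 0)  len=0.7144
  (v3,v4,v2) [++-] → (0, 0.7144, 1.113)–(0.7144, 0.7144, 0.704168)  len=0.8231
  (v4,v0,v5) [+-+] → (0, 0.7144, 0)–(-0.7144, 0.7144, 0)  len=0.7144
  (v4,v5,v2) [++-] → (-0.7144, 0.7144, 0.704168)–(0, 0.7144, 1.113)  len=0.8231
  (v5,v0,v6) [+--] → (-0.7144, 0.7144, 0)–(-1.22408, 0.7144, 0)  len=0.5097
  (v5,v6,v2) [+--] → (-1.22408, 0.7144, 0)–(-0.7144, 0.7144, 0.704168)  len=0.8693

Chained into 1 loop(s):
  loop 1: 8 segments, perimeter = 5.8329
Total perimeter = 5.833


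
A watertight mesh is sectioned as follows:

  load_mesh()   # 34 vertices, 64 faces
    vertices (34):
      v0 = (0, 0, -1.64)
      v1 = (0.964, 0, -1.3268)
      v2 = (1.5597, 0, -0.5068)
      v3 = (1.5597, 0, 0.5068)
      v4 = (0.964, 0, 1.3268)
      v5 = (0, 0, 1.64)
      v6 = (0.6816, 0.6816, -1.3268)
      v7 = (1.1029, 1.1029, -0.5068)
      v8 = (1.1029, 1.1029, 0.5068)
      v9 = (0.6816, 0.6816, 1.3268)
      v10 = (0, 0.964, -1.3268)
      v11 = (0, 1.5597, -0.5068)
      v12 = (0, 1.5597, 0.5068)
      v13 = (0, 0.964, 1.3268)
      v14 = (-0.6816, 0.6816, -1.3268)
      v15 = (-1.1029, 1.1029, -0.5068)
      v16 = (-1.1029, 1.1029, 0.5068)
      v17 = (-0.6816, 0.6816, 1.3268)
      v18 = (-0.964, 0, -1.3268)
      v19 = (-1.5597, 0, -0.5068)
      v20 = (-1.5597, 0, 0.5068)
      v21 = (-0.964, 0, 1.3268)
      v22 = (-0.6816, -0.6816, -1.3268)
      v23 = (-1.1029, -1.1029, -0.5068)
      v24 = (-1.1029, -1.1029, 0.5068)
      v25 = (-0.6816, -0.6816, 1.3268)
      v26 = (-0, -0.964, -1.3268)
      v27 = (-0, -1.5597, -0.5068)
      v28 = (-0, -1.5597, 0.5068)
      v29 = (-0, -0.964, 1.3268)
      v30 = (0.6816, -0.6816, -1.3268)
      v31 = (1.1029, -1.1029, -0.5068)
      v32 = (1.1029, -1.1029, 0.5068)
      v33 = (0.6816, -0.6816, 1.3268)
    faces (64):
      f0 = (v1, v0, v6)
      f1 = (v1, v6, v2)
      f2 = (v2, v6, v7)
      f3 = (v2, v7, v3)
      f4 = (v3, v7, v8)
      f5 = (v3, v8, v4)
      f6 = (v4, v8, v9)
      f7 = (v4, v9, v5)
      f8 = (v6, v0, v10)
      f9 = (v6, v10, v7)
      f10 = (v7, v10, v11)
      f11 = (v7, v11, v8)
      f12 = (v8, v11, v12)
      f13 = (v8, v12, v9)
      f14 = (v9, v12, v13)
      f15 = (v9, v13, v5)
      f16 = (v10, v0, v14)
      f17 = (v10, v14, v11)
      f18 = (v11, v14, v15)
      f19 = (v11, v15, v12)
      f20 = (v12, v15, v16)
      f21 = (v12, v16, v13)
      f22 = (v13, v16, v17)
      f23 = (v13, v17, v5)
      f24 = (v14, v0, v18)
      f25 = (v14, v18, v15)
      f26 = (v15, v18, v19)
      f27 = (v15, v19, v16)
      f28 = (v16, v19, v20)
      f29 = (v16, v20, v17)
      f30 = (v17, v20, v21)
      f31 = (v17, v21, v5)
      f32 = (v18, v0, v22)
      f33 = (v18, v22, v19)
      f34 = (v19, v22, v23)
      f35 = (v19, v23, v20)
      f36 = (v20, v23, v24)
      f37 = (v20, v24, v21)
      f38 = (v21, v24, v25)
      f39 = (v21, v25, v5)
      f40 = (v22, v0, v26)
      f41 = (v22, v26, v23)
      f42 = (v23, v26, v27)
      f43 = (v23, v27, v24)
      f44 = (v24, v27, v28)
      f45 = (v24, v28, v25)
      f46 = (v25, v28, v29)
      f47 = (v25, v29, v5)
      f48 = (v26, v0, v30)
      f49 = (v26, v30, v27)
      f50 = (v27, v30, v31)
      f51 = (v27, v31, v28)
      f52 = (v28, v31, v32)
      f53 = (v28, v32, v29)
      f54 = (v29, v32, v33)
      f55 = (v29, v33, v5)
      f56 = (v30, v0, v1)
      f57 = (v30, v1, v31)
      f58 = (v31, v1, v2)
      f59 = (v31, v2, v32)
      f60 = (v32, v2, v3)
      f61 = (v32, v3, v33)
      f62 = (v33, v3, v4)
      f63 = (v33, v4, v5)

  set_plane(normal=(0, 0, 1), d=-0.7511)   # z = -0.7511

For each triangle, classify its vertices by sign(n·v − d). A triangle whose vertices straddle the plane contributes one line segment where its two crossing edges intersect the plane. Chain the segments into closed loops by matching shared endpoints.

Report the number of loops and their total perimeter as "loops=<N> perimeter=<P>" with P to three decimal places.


Straddling triangles (16 of 64):
  (v1,v6,v2) [--+] → (1.29809, 0.203067, -0.7511)–(1.38222, 0, -0.7511)  len=0.2198
  (v2,v6,v7) [+-+] → (1.29809, 0.203067, -0.7511)–(0.977383, 0.977383, -0.7511)  len=0.8381
  (v6,v10,v7) [--+] → (0.774317, 1.06152, -0.7511)–(0.977383, 0.977383, -0.7511)  len=0.2198
  (v7,v10,v11) [+-+] → (0.774317, 1.06152, -0.7511)–(0, 1.38222, -0.7511)  len=0.8381
  (v10,v14,v11) [--+] → (-0.203067, 1.29809, -0.7511)–(0, 1.38222, -0.7511)  len=0.2198
  (v11,v14,v15) [+-+] → (-0.203067, 1.29809, -0.7511)–(-0.977383, 0.977383, -0.7511)  len=0.8381
  (v14,v18,v15) [--+] → (-1.06152, 0.774317, -0.7511)–(-0.977383, 0.977383, -0.7511)  len=0.2198
  (v15,v18,v19) [+-+] → (-1.06152, 0.774317, -0.7511)–(-1.38222, 0, -0.7511)  len=0.8381
  (v18,v22,v19) [--+] → (-1.29809, -0.203067, -0.7511)–(-1.38222, 0, -0.7511)  len=0.2198
  (v19,v22,v23) [+-+] → (-1.29809, -0.203067, -0.7511)–(-0.977383, -0.977383, -0.7511)  len=0.8381
  (v22,v26,v23) [--+] → (-0.774317, -1.06152, -0.7511)–(-0.977383, -0.977383, -0.7511)  len=0.2198
  (v23,v26,v27) [+-+] → (-0.774317, -1.06152, -0.7511)–(0, -1.38222, -0.7511)  len=0.8381
  (v26,v30,v27) [--+] → (0.203067, -1.29809, -0.7511)–(0, -1.38222, -0.7511)  len=0.2198
  (v27,v30,v31) [+-+] → (0.203067, -1.29809, -0.7511)–(0.977383, -0.977383, -0.7511)  len=0.8381
  (v30,v1,v31) [--+] → (1.06152, -0.774317, -0.7511)–(0.977383, -0.977383, -0.7511)  len=0.2198
  (v31,v1,v2) [+-+] → (1.06152, -0.774317, -0.7511)–(1.38222, 0, -0.7511)  len=0.8381

Chained into 1 loop(s):
  loop 1: 16 segments, perimeter = 8.4633
Total perimeter = 8.463

loops=1 perimeter=8.463
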